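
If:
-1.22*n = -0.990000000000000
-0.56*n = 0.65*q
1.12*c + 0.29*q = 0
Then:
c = 0.18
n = 0.81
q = -0.70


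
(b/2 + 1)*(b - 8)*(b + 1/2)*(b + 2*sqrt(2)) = b^4/2 - 11*b^3/4 + sqrt(2)*b^3 - 19*b^2/2 - 11*sqrt(2)*b^2/2 - 19*sqrt(2)*b - 4*b - 8*sqrt(2)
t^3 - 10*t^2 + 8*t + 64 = (t - 8)*(t - 4)*(t + 2)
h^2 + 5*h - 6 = (h - 1)*(h + 6)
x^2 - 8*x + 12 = (x - 6)*(x - 2)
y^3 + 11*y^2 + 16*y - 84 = (y - 2)*(y + 6)*(y + 7)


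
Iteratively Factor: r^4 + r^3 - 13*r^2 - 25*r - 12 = (r + 1)*(r^3 - 13*r - 12) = (r + 1)*(r + 3)*(r^2 - 3*r - 4) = (r + 1)^2*(r + 3)*(r - 4)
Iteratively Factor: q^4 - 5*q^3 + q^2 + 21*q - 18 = (q - 3)*(q^3 - 2*q^2 - 5*q + 6) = (q - 3)^2*(q^2 + q - 2) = (q - 3)^2*(q + 2)*(q - 1)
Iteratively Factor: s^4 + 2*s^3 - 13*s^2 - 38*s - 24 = (s + 2)*(s^3 - 13*s - 12) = (s + 1)*(s + 2)*(s^2 - s - 12) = (s + 1)*(s + 2)*(s + 3)*(s - 4)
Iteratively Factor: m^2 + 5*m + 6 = (m + 3)*(m + 2)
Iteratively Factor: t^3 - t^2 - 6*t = (t)*(t^2 - t - 6) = t*(t + 2)*(t - 3)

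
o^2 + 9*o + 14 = (o + 2)*(o + 7)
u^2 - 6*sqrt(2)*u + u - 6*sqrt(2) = (u + 1)*(u - 6*sqrt(2))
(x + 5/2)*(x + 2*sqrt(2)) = x^2 + 5*x/2 + 2*sqrt(2)*x + 5*sqrt(2)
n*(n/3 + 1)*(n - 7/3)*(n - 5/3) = n^4/3 - n^3/3 - 73*n^2/27 + 35*n/9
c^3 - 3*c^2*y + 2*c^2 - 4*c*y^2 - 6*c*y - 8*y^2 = (c + 2)*(c - 4*y)*(c + y)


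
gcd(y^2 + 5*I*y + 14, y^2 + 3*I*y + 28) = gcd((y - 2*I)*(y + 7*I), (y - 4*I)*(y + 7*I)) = y + 7*I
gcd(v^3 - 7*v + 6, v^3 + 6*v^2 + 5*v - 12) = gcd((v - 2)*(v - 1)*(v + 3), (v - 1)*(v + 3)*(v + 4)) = v^2 + 2*v - 3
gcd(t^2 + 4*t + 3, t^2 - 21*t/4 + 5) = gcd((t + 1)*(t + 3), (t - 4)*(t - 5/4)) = 1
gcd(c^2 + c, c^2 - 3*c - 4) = c + 1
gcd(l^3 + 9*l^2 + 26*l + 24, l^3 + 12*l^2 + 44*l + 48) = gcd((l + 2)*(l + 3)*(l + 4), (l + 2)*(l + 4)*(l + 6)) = l^2 + 6*l + 8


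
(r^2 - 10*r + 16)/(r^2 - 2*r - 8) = (-r^2 + 10*r - 16)/(-r^2 + 2*r + 8)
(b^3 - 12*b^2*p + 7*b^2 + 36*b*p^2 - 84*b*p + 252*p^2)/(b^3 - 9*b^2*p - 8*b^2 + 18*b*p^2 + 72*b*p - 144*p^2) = (-b^2 + 6*b*p - 7*b + 42*p)/(-b^2 + 3*b*p + 8*b - 24*p)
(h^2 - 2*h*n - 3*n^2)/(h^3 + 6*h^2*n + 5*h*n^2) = (h - 3*n)/(h*(h + 5*n))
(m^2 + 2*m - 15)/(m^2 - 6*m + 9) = (m + 5)/(m - 3)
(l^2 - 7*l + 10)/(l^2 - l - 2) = (l - 5)/(l + 1)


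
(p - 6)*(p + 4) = p^2 - 2*p - 24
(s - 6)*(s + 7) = s^2 + s - 42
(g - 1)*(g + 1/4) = g^2 - 3*g/4 - 1/4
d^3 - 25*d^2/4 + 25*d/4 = d*(d - 5)*(d - 5/4)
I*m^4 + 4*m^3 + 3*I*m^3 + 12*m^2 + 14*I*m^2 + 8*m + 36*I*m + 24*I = (m + 2)*(m - 6*I)*(m + 2*I)*(I*m + I)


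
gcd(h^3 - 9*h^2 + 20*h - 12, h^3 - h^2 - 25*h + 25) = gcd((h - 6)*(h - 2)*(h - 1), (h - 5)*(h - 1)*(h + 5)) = h - 1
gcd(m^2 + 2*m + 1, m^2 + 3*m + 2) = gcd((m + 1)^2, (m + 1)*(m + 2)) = m + 1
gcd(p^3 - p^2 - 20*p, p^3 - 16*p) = p^2 + 4*p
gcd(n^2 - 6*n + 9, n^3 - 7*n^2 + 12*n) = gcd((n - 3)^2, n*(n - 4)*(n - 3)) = n - 3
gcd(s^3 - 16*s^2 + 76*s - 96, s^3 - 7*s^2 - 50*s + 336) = s^2 - 14*s + 48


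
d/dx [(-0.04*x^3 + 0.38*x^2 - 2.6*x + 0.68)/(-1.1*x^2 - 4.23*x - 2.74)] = (0.044*x^4 + 0.3384*x^3 - 4.1386*x^2 - 0.586399999999999*x + 10.0004)/(1.21*x^4 + 9.306*x^3 + 23.9209*x^2 + 23.1804*x + 7.5076)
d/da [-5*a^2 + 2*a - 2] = 2 - 10*a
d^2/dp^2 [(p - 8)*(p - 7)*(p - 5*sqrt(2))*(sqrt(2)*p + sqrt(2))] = 12*sqrt(2)*p^2 - 84*sqrt(2)*p - 60*p + 82*sqrt(2) + 280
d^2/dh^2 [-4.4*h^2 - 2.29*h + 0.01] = -8.80000000000000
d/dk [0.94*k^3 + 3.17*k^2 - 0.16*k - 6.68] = 2.82*k^2 + 6.34*k - 0.16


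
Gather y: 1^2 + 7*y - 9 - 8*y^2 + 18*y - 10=-8*y^2 + 25*y - 18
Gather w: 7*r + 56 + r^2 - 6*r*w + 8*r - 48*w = r^2 + 15*r + w*(-6*r - 48) + 56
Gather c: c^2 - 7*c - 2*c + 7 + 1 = c^2 - 9*c + 8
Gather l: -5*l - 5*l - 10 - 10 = -10*l - 20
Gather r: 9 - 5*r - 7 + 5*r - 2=0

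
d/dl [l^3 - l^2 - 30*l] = 3*l^2 - 2*l - 30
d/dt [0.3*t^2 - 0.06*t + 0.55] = 0.6*t - 0.06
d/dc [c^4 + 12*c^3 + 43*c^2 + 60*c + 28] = 4*c^3 + 36*c^2 + 86*c + 60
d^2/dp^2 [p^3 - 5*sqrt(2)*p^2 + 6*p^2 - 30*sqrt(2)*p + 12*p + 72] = 6*p - 10*sqrt(2) + 12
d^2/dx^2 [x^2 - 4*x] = 2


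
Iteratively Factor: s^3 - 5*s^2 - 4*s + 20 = (s + 2)*(s^2 - 7*s + 10) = (s - 5)*(s + 2)*(s - 2)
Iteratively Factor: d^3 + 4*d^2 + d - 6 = (d + 2)*(d^2 + 2*d - 3) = (d - 1)*(d + 2)*(d + 3)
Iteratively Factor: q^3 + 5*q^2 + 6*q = (q)*(q^2 + 5*q + 6) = q*(q + 2)*(q + 3)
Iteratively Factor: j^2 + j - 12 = (j - 3)*(j + 4)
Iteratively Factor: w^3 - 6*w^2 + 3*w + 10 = (w + 1)*(w^2 - 7*w + 10) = (w - 2)*(w + 1)*(w - 5)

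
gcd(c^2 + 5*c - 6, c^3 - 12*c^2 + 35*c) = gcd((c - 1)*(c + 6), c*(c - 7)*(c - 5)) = 1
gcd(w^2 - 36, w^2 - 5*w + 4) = 1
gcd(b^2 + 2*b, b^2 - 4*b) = b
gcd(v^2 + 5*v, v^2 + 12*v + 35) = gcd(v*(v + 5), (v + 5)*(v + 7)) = v + 5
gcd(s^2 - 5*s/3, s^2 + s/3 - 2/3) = 1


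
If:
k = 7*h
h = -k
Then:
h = 0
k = 0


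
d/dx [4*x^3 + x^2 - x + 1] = 12*x^2 + 2*x - 1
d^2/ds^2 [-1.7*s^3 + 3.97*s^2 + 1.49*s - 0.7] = 7.94 - 10.2*s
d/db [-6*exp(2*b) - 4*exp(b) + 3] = (-12*exp(b) - 4)*exp(b)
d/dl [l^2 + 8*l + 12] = 2*l + 8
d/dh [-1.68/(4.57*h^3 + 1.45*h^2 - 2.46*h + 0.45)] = (23.0328*h^2 + 4.872*h - 4.1328)/(4.57*h^3 + 1.45*h^2 - 2.46*h + 0.45)^2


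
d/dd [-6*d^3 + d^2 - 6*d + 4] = -18*d^2 + 2*d - 6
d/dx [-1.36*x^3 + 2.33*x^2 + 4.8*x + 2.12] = -4.08*x^2 + 4.66*x + 4.8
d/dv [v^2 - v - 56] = 2*v - 1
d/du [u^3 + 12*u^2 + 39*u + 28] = 3*u^2 + 24*u + 39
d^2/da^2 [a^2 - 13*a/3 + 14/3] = 2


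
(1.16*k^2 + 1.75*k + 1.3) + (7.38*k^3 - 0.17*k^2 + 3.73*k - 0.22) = 7.38*k^3 + 0.99*k^2 + 5.48*k + 1.08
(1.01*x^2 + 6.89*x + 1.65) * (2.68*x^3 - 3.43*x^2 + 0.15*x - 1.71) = 2.7068*x^5 + 15.0009*x^4 - 19.0592*x^3 - 6.3531*x^2 - 11.5344*x - 2.8215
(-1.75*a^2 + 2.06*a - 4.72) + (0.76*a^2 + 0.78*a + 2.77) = -0.99*a^2 + 2.84*a - 1.95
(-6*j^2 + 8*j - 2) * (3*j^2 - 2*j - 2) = -18*j^4 + 36*j^3 - 10*j^2 - 12*j + 4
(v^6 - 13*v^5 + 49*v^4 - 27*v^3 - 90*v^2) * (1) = v^6 - 13*v^5 + 49*v^4 - 27*v^3 - 90*v^2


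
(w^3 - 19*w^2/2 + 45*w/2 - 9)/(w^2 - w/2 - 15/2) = (2*w^2 - 13*w + 6)/(2*w + 5)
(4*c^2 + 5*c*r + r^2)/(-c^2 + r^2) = (4*c + r)/(-c + r)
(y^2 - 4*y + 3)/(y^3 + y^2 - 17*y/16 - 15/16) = 16*(y - 3)/(16*y^2 + 32*y + 15)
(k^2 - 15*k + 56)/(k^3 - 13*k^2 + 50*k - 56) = (k - 8)/(k^2 - 6*k + 8)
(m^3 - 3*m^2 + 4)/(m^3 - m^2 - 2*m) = (m - 2)/m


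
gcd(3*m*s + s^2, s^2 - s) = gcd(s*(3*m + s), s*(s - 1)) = s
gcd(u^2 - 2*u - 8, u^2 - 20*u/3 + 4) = 1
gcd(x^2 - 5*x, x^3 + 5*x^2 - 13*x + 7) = 1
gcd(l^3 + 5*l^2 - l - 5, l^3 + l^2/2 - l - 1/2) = l^2 - 1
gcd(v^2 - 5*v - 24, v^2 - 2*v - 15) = v + 3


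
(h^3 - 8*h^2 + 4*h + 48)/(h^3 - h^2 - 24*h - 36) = (h - 4)/(h + 3)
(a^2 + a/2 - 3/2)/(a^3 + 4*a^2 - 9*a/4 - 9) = 2*(a - 1)/(2*a^2 + 5*a - 12)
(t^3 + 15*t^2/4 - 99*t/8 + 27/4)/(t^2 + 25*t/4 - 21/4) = (t^2 + 9*t/2 - 9)/(t + 7)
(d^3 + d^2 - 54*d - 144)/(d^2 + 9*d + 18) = d - 8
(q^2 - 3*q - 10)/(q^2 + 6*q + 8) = (q - 5)/(q + 4)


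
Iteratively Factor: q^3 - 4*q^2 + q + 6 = (q - 3)*(q^2 - q - 2) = (q - 3)*(q - 2)*(q + 1)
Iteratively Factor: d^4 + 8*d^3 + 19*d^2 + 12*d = (d + 3)*(d^3 + 5*d^2 + 4*d) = (d + 1)*(d + 3)*(d^2 + 4*d) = d*(d + 1)*(d + 3)*(d + 4)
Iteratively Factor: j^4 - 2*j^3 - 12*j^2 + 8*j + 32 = (j + 2)*(j^3 - 4*j^2 - 4*j + 16) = (j - 4)*(j + 2)*(j^2 - 4) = (j - 4)*(j + 2)^2*(j - 2)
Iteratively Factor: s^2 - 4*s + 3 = (s - 1)*(s - 3)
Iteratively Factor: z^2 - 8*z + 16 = (z - 4)*(z - 4)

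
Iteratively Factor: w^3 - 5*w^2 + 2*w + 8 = (w - 4)*(w^2 - w - 2) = (w - 4)*(w - 2)*(w + 1)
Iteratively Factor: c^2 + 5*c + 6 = (c + 2)*(c + 3)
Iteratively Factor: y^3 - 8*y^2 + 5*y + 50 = (y - 5)*(y^2 - 3*y - 10) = (y - 5)^2*(y + 2)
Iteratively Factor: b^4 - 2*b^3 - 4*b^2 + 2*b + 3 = (b + 1)*(b^3 - 3*b^2 - b + 3) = (b - 1)*(b + 1)*(b^2 - 2*b - 3) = (b - 3)*(b - 1)*(b + 1)*(b + 1)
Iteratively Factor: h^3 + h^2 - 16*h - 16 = (h - 4)*(h^2 + 5*h + 4) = (h - 4)*(h + 1)*(h + 4)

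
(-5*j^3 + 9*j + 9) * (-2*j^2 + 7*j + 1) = 10*j^5 - 35*j^4 - 23*j^3 + 45*j^2 + 72*j + 9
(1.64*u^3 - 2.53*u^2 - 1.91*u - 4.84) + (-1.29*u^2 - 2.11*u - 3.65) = 1.64*u^3 - 3.82*u^2 - 4.02*u - 8.49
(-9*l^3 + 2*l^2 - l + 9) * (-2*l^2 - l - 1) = 18*l^5 + 5*l^4 + 9*l^3 - 19*l^2 - 8*l - 9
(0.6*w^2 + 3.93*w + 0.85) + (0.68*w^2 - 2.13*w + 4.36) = 1.28*w^2 + 1.8*w + 5.21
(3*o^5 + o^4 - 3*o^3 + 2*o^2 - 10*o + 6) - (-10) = 3*o^5 + o^4 - 3*o^3 + 2*o^2 - 10*o + 16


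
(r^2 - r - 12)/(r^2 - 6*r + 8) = (r + 3)/(r - 2)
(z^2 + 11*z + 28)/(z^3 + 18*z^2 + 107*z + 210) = (z + 4)/(z^2 + 11*z + 30)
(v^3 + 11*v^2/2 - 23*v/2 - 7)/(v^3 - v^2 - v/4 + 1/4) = 2*(v^2 + 5*v - 14)/(2*v^2 - 3*v + 1)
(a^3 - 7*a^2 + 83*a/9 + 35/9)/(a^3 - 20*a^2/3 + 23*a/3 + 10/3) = (a - 7/3)/(a - 2)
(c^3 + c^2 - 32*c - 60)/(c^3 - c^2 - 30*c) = (c + 2)/c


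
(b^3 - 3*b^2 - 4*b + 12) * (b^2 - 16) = b^5 - 3*b^4 - 20*b^3 + 60*b^2 + 64*b - 192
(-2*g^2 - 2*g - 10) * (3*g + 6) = -6*g^3 - 18*g^2 - 42*g - 60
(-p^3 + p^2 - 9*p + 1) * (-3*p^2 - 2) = 3*p^5 - 3*p^4 + 29*p^3 - 5*p^2 + 18*p - 2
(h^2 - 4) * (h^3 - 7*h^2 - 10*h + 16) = h^5 - 7*h^4 - 14*h^3 + 44*h^2 + 40*h - 64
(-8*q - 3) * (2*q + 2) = -16*q^2 - 22*q - 6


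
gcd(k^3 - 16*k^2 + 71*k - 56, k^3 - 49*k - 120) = k - 8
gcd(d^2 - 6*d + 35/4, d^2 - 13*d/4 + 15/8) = d - 5/2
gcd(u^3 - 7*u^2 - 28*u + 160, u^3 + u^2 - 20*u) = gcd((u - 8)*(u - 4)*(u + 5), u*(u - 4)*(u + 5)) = u^2 + u - 20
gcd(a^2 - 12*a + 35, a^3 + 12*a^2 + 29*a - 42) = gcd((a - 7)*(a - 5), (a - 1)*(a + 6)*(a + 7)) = 1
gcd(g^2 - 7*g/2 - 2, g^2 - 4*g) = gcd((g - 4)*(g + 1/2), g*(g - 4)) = g - 4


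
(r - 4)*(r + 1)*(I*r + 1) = I*r^3 + r^2 - 3*I*r^2 - 3*r - 4*I*r - 4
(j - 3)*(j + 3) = j^2 - 9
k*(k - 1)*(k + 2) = k^3 + k^2 - 2*k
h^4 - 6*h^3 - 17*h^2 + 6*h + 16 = (h - 8)*(h - 1)*(h + 1)*(h + 2)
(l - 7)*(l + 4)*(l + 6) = l^3 + 3*l^2 - 46*l - 168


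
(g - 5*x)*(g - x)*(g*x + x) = g^3*x - 6*g^2*x^2 + g^2*x + 5*g*x^3 - 6*g*x^2 + 5*x^3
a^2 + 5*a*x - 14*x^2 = (a - 2*x)*(a + 7*x)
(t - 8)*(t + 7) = t^2 - t - 56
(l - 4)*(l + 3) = l^2 - l - 12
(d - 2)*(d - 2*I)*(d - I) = d^3 - 2*d^2 - 3*I*d^2 - 2*d + 6*I*d + 4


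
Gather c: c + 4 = c + 4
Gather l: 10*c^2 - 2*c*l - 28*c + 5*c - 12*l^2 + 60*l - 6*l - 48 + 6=10*c^2 - 23*c - 12*l^2 + l*(54 - 2*c) - 42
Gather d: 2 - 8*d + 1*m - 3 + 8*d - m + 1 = 0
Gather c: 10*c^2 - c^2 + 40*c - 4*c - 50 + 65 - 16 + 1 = 9*c^2 + 36*c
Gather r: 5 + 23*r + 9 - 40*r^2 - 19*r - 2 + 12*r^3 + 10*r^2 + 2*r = 12*r^3 - 30*r^2 + 6*r + 12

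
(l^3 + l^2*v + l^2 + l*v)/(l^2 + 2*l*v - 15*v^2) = l*(l^2 + l*v + l + v)/(l^2 + 2*l*v - 15*v^2)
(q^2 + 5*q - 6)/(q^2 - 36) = (q - 1)/(q - 6)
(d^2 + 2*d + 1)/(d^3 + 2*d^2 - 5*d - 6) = (d + 1)/(d^2 + d - 6)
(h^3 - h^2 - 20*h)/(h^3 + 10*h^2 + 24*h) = (h - 5)/(h + 6)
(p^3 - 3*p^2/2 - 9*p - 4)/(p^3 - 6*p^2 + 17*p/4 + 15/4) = 2*(p^2 - 2*p - 8)/(2*p^2 - 13*p + 15)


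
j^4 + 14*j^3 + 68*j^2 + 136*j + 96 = (j + 2)^2*(j + 4)*(j + 6)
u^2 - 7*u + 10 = (u - 5)*(u - 2)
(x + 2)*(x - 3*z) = x^2 - 3*x*z + 2*x - 6*z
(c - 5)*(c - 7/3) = c^2 - 22*c/3 + 35/3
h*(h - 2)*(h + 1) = h^3 - h^2 - 2*h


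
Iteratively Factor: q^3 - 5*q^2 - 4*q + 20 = (q - 5)*(q^2 - 4) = (q - 5)*(q + 2)*(q - 2)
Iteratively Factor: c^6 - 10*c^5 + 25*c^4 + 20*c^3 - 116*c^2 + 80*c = (c - 1)*(c^5 - 9*c^4 + 16*c^3 + 36*c^2 - 80*c) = (c - 5)*(c - 1)*(c^4 - 4*c^3 - 4*c^2 + 16*c) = c*(c - 5)*(c - 1)*(c^3 - 4*c^2 - 4*c + 16) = c*(c - 5)*(c - 2)*(c - 1)*(c^2 - 2*c - 8) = c*(c - 5)*(c - 4)*(c - 2)*(c - 1)*(c + 2)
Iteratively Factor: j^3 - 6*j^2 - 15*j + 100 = (j - 5)*(j^2 - j - 20) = (j - 5)*(j + 4)*(j - 5)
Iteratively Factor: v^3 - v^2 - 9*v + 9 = (v - 1)*(v^2 - 9) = (v - 1)*(v + 3)*(v - 3)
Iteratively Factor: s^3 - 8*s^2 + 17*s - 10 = (s - 2)*(s^2 - 6*s + 5) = (s - 2)*(s - 1)*(s - 5)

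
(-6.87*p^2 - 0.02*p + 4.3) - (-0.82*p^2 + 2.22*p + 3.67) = -6.05*p^2 - 2.24*p + 0.63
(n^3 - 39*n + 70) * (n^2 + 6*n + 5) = n^5 + 6*n^4 - 34*n^3 - 164*n^2 + 225*n + 350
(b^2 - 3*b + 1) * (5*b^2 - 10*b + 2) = 5*b^4 - 25*b^3 + 37*b^2 - 16*b + 2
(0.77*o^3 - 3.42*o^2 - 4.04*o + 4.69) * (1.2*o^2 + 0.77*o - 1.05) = 0.924*o^5 - 3.5111*o^4 - 8.2899*o^3 + 6.1082*o^2 + 7.8533*o - 4.9245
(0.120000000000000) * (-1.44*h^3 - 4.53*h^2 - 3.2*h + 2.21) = -0.1728*h^3 - 0.5436*h^2 - 0.384*h + 0.2652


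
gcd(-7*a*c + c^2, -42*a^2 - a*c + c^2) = 7*a - c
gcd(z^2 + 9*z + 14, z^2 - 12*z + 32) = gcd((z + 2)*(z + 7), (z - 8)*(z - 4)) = 1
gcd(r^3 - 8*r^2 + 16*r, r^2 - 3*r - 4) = r - 4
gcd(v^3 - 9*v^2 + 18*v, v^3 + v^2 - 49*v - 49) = 1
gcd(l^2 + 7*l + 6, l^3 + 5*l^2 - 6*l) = l + 6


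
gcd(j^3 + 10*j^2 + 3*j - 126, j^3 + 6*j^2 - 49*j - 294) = j^2 + 13*j + 42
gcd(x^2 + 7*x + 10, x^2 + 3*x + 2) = x + 2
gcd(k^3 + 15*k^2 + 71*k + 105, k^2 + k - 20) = k + 5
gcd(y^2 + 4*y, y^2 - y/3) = y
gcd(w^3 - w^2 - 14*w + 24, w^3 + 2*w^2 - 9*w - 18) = w - 3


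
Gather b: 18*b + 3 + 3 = 18*b + 6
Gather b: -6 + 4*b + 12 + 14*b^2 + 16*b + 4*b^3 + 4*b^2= 4*b^3 + 18*b^2 + 20*b + 6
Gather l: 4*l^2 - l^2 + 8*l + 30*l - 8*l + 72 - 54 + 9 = 3*l^2 + 30*l + 27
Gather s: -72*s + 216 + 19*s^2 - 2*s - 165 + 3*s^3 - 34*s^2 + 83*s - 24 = 3*s^3 - 15*s^2 + 9*s + 27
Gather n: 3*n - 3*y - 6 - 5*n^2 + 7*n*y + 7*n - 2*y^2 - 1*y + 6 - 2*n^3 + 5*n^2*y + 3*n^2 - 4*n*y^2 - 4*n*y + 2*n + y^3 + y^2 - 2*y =-2*n^3 + n^2*(5*y - 2) + n*(-4*y^2 + 3*y + 12) + y^3 - y^2 - 6*y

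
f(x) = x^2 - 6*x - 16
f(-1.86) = -1.38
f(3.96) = -24.08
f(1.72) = -23.36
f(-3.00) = 11.00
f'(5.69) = 5.38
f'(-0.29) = -6.58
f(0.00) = -16.00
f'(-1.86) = -9.72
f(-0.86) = -10.10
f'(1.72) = -2.56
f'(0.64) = -4.72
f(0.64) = -19.43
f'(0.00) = -6.00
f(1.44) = -22.57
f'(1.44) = -3.12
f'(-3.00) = -12.00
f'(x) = 2*x - 6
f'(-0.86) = -7.72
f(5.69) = -17.76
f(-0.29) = -14.18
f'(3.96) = 1.92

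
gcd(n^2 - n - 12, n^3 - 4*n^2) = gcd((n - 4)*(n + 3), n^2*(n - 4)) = n - 4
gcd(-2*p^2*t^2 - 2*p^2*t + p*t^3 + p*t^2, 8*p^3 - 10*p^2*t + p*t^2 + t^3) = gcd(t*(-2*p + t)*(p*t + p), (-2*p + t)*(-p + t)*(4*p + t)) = 2*p - t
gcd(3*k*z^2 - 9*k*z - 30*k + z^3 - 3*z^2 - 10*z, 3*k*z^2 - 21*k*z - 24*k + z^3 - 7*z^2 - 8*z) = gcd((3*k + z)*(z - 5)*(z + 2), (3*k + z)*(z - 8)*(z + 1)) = 3*k + z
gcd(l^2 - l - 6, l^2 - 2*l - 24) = 1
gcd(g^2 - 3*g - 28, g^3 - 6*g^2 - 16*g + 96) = g + 4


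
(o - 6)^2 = o^2 - 12*o + 36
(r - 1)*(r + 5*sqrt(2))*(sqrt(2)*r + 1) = sqrt(2)*r^3 - sqrt(2)*r^2 + 11*r^2 - 11*r + 5*sqrt(2)*r - 5*sqrt(2)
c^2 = c^2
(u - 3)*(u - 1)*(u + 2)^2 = u^4 - 9*u^2 - 4*u + 12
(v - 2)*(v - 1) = v^2 - 3*v + 2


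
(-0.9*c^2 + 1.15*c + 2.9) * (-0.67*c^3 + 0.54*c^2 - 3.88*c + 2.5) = 0.603*c^5 - 1.2565*c^4 + 2.17*c^3 - 5.146*c^2 - 8.377*c + 7.25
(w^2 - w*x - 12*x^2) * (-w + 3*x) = -w^3 + 4*w^2*x + 9*w*x^2 - 36*x^3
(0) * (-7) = 0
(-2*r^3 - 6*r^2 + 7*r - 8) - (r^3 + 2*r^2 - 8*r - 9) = -3*r^3 - 8*r^2 + 15*r + 1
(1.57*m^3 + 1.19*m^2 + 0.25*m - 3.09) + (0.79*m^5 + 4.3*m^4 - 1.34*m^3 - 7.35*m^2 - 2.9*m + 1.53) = 0.79*m^5 + 4.3*m^4 + 0.23*m^3 - 6.16*m^2 - 2.65*m - 1.56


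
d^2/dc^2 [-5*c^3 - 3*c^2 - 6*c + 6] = -30*c - 6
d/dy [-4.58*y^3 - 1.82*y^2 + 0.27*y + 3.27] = -13.74*y^2 - 3.64*y + 0.27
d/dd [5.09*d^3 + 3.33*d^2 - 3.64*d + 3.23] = 15.27*d^2 + 6.66*d - 3.64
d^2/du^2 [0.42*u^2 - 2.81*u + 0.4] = 0.840000000000000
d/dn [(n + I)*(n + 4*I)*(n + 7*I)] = 3*n^2 + 24*I*n - 39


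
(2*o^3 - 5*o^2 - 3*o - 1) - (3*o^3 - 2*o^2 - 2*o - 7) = -o^3 - 3*o^2 - o + 6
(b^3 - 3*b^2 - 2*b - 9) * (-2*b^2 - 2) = -2*b^5 + 6*b^4 + 2*b^3 + 24*b^2 + 4*b + 18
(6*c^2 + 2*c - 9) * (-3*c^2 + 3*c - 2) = -18*c^4 + 12*c^3 + 21*c^2 - 31*c + 18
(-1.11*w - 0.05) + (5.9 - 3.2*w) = 5.85 - 4.31*w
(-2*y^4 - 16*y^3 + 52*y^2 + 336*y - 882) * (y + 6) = -2*y^5 - 28*y^4 - 44*y^3 + 648*y^2 + 1134*y - 5292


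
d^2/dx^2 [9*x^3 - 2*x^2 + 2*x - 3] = 54*x - 4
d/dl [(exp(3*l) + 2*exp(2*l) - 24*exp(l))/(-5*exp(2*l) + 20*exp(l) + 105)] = (-exp(4*l) + 8*exp(3*l) + 47*exp(2*l) + 84*exp(l) - 504)*exp(l)/(5*(exp(4*l) - 8*exp(3*l) - 26*exp(2*l) + 168*exp(l) + 441))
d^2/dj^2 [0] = 0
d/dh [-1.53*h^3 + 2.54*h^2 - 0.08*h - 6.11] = -4.59*h^2 + 5.08*h - 0.08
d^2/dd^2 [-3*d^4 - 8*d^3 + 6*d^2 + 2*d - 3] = -36*d^2 - 48*d + 12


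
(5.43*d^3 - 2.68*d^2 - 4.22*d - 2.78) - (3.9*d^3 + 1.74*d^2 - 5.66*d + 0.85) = 1.53*d^3 - 4.42*d^2 + 1.44*d - 3.63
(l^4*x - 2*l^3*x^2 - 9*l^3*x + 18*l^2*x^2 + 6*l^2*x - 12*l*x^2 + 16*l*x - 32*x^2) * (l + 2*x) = l^5*x - 9*l^4*x - 4*l^3*x^3 + 6*l^3*x + 36*l^2*x^3 + 16*l^2*x - 24*l*x^3 - 64*x^3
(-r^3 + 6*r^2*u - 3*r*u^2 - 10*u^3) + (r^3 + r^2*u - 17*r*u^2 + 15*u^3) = 7*r^2*u - 20*r*u^2 + 5*u^3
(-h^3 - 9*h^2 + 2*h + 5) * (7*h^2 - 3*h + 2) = -7*h^5 - 60*h^4 + 39*h^3 + 11*h^2 - 11*h + 10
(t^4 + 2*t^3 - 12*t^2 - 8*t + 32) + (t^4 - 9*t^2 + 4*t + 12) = 2*t^4 + 2*t^3 - 21*t^2 - 4*t + 44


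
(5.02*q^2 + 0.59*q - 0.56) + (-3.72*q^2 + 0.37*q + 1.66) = 1.3*q^2 + 0.96*q + 1.1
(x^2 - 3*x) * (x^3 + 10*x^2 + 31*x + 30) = x^5 + 7*x^4 + x^3 - 63*x^2 - 90*x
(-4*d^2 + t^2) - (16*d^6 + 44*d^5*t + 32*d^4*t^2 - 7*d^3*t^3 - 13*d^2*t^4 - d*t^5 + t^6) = -16*d^6 - 44*d^5*t - 32*d^4*t^2 + 7*d^3*t^3 + 13*d^2*t^4 - 4*d^2 + d*t^5 - t^6 + t^2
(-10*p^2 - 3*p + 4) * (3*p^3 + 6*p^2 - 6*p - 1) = -30*p^5 - 69*p^4 + 54*p^3 + 52*p^2 - 21*p - 4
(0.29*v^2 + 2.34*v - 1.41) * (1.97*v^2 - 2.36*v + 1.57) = 0.5713*v^4 + 3.9254*v^3 - 7.8448*v^2 + 7.0014*v - 2.2137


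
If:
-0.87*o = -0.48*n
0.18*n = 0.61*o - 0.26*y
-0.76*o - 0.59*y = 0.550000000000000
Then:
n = -0.71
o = -0.39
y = -0.43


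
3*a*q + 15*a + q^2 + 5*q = (3*a + q)*(q + 5)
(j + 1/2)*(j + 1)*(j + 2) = j^3 + 7*j^2/2 + 7*j/2 + 1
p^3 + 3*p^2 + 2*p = p*(p + 1)*(p + 2)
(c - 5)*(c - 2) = c^2 - 7*c + 10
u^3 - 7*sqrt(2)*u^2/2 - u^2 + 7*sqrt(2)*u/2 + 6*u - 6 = (u - 1)*(u - 2*sqrt(2))*(u - 3*sqrt(2)/2)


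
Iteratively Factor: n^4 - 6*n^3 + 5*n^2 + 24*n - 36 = (n - 3)*(n^3 - 3*n^2 - 4*n + 12) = (n - 3)^2*(n^2 - 4) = (n - 3)^2*(n - 2)*(n + 2)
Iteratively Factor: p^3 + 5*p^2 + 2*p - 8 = (p + 2)*(p^2 + 3*p - 4) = (p - 1)*(p + 2)*(p + 4)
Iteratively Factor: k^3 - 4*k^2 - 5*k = (k)*(k^2 - 4*k - 5) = k*(k + 1)*(k - 5)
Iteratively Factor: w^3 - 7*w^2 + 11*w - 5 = (w - 5)*(w^2 - 2*w + 1) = (w - 5)*(w - 1)*(w - 1)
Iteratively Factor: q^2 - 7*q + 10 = (q - 2)*(q - 5)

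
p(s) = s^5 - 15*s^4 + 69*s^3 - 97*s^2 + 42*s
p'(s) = 5*s^4 - 60*s^3 + 207*s^2 - 194*s + 42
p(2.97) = 140.75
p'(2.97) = 108.90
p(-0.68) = -98.46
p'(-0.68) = 289.57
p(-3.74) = -8790.05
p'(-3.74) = 7780.08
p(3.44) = 186.65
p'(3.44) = 81.91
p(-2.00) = -1296.00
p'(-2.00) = 1818.00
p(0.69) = 2.22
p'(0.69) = -11.88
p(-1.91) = -1139.92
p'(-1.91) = 1652.31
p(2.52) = 90.77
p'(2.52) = 109.11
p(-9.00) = -216000.00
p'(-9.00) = 95100.00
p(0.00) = 0.00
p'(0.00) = 42.00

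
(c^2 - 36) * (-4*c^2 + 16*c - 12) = -4*c^4 + 16*c^3 + 132*c^2 - 576*c + 432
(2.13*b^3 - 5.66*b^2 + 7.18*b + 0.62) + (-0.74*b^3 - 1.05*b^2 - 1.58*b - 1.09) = 1.39*b^3 - 6.71*b^2 + 5.6*b - 0.47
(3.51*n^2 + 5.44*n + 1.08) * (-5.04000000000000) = -17.6904*n^2 - 27.4176*n - 5.4432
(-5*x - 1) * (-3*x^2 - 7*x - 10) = 15*x^3 + 38*x^2 + 57*x + 10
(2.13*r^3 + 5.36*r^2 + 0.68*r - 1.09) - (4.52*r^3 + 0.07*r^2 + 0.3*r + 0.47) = -2.39*r^3 + 5.29*r^2 + 0.38*r - 1.56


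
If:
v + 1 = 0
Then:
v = -1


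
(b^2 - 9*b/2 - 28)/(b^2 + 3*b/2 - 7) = (b - 8)/(b - 2)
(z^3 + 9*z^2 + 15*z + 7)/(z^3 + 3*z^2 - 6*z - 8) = (z^2 + 8*z + 7)/(z^2 + 2*z - 8)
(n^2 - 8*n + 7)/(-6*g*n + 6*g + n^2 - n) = (7 - n)/(6*g - n)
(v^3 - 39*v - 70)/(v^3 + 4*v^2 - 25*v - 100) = (v^2 - 5*v - 14)/(v^2 - v - 20)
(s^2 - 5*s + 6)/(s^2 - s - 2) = (s - 3)/(s + 1)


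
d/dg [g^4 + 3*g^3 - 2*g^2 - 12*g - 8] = 4*g^3 + 9*g^2 - 4*g - 12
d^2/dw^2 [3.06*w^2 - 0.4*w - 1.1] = 6.12000000000000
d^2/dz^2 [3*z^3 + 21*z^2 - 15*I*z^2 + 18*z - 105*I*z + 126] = 18*z + 42 - 30*I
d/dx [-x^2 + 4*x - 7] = 4 - 2*x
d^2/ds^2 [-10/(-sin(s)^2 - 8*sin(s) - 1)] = 20*(-2*sin(s)^4 - 12*sin(s)^3 - 27*sin(s)^2 + 28*sin(s) + 63)/(sin(s)^2 + 8*sin(s) + 1)^3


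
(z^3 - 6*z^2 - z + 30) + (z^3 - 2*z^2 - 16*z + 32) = 2*z^3 - 8*z^2 - 17*z + 62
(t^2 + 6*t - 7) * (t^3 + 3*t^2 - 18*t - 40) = t^5 + 9*t^4 - 7*t^3 - 169*t^2 - 114*t + 280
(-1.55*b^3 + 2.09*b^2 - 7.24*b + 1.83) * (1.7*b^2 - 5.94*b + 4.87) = -2.635*b^5 + 12.76*b^4 - 32.2711*b^3 + 56.2949*b^2 - 46.129*b + 8.9121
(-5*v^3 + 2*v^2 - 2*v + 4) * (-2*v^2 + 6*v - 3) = 10*v^5 - 34*v^4 + 31*v^3 - 26*v^2 + 30*v - 12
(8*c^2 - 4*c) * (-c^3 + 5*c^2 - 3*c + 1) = -8*c^5 + 44*c^4 - 44*c^3 + 20*c^2 - 4*c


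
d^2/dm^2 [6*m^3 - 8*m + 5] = 36*m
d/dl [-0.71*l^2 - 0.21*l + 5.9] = -1.42*l - 0.21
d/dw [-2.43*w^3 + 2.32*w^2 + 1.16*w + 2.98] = -7.29*w^2 + 4.64*w + 1.16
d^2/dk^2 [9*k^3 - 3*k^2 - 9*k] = 54*k - 6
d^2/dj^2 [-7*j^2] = -14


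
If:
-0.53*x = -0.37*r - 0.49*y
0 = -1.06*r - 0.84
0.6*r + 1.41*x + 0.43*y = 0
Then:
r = -0.79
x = 0.12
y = 0.72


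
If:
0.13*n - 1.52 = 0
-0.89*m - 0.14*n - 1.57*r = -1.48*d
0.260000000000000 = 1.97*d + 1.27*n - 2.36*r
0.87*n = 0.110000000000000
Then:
No Solution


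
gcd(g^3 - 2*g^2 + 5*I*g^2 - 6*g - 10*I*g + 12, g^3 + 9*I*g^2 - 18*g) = g + 3*I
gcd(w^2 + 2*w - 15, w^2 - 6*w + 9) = w - 3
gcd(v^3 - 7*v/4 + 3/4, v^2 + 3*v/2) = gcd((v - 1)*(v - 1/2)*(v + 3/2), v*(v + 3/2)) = v + 3/2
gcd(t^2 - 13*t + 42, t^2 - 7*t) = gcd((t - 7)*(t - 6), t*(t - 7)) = t - 7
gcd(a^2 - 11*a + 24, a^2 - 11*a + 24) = a^2 - 11*a + 24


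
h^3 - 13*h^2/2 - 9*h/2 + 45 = (h - 6)*(h - 3)*(h + 5/2)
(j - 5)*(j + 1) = j^2 - 4*j - 5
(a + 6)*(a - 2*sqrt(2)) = a^2 - 2*sqrt(2)*a + 6*a - 12*sqrt(2)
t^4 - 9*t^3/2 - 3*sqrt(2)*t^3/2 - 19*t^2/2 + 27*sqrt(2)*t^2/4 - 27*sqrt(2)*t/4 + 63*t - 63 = (t - 3)*(t - 3/2)*(t - 7*sqrt(2)/2)*(t + 2*sqrt(2))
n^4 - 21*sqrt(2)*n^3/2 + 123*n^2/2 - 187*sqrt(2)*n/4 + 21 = (n - 6*sqrt(2))*(n - 7*sqrt(2)/2)*(n - sqrt(2)/2)^2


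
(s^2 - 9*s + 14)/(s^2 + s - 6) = (s - 7)/(s + 3)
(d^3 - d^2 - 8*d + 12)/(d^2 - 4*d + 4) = d + 3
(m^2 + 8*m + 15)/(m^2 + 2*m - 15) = (m + 3)/(m - 3)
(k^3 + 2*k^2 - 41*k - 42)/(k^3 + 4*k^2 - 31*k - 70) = (k^2 - 5*k - 6)/(k^2 - 3*k - 10)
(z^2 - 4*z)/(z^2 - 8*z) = (z - 4)/(z - 8)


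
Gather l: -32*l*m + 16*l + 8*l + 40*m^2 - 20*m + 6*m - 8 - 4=l*(24 - 32*m) + 40*m^2 - 14*m - 12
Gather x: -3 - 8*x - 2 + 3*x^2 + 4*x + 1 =3*x^2 - 4*x - 4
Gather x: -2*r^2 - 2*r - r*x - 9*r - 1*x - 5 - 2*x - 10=-2*r^2 - 11*r + x*(-r - 3) - 15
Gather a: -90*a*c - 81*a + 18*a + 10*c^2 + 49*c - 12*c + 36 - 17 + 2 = a*(-90*c - 63) + 10*c^2 + 37*c + 21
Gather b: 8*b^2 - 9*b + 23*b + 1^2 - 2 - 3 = 8*b^2 + 14*b - 4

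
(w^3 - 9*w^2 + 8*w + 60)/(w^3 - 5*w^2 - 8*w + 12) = (w - 5)/(w - 1)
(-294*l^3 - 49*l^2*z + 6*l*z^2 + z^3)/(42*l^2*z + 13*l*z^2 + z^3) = (-7*l + z)/z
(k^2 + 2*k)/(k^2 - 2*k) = (k + 2)/(k - 2)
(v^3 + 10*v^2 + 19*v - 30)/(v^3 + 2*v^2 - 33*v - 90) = (v^2 + 5*v - 6)/(v^2 - 3*v - 18)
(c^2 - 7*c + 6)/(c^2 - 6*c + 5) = (c - 6)/(c - 5)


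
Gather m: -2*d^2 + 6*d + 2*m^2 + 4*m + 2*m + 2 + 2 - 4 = -2*d^2 + 6*d + 2*m^2 + 6*m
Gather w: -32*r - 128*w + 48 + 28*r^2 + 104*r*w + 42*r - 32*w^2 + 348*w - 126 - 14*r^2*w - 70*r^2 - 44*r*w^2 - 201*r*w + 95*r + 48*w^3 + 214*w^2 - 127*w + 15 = -42*r^2 + 105*r + 48*w^3 + w^2*(182 - 44*r) + w*(-14*r^2 - 97*r + 93) - 63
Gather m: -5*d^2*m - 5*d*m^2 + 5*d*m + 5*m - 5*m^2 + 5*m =m^2*(-5*d - 5) + m*(-5*d^2 + 5*d + 10)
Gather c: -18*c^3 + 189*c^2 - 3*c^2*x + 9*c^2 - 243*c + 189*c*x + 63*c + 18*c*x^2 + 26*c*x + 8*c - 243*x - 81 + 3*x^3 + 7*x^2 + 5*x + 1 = -18*c^3 + c^2*(198 - 3*x) + c*(18*x^2 + 215*x - 172) + 3*x^3 + 7*x^2 - 238*x - 80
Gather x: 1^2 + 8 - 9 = 0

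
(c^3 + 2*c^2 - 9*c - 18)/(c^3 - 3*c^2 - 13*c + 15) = (c^2 - c - 6)/(c^2 - 6*c + 5)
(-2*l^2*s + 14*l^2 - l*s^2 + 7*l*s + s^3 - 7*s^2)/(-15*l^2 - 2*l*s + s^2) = (2*l^2*s - 14*l^2 + l*s^2 - 7*l*s - s^3 + 7*s^2)/(15*l^2 + 2*l*s - s^2)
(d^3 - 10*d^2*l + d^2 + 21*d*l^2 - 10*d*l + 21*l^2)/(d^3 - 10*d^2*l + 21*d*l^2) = (d + 1)/d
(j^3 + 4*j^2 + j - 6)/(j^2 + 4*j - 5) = (j^2 + 5*j + 6)/(j + 5)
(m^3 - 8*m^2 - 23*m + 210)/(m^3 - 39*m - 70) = (m - 6)/(m + 2)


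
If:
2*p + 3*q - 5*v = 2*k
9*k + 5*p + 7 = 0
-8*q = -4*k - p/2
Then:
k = -80*v/71 - 49/71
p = 144*v/71 - 56/355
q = -31*v/71 - 126/355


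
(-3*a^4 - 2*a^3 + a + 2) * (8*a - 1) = -24*a^5 - 13*a^4 + 2*a^3 + 8*a^2 + 15*a - 2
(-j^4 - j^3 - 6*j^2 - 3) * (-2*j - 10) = 2*j^5 + 12*j^4 + 22*j^3 + 60*j^2 + 6*j + 30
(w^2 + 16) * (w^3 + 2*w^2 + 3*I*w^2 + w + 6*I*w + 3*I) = w^5 + 2*w^4 + 3*I*w^4 + 17*w^3 + 6*I*w^3 + 32*w^2 + 51*I*w^2 + 16*w + 96*I*w + 48*I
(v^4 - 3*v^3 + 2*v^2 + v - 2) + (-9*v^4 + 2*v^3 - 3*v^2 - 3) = -8*v^4 - v^3 - v^2 + v - 5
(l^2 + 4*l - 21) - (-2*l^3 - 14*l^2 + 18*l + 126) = 2*l^3 + 15*l^2 - 14*l - 147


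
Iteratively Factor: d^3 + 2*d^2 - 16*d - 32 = (d + 2)*(d^2 - 16) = (d - 4)*(d + 2)*(d + 4)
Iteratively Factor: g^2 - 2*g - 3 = (g + 1)*(g - 3)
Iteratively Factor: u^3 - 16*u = (u)*(u^2 - 16) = u*(u - 4)*(u + 4)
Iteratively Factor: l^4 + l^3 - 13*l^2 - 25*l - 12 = (l - 4)*(l^3 + 5*l^2 + 7*l + 3) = (l - 4)*(l + 1)*(l^2 + 4*l + 3) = (l - 4)*(l + 1)^2*(l + 3)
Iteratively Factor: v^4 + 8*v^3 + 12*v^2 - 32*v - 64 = (v + 2)*(v^3 + 6*v^2 - 32) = (v + 2)*(v + 4)*(v^2 + 2*v - 8) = (v - 2)*(v + 2)*(v + 4)*(v + 4)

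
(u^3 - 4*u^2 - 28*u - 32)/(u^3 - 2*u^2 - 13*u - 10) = (u^2 - 6*u - 16)/(u^2 - 4*u - 5)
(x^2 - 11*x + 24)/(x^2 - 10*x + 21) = (x - 8)/(x - 7)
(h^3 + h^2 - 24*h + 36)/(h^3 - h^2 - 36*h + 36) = (h^2 - 5*h + 6)/(h^2 - 7*h + 6)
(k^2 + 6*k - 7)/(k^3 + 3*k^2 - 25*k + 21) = 1/(k - 3)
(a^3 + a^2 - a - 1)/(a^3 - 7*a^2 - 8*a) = (a^2 - 1)/(a*(a - 8))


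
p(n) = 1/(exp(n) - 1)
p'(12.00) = 0.00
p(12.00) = 0.00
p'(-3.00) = -0.06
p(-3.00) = -1.05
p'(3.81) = -0.02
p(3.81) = 0.02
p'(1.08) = -0.78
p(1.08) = 0.51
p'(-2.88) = -0.06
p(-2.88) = -1.06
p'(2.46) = -0.10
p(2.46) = 0.09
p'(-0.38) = -6.84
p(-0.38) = -3.16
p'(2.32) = -0.12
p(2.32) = 0.11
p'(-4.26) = -0.01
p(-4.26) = -1.01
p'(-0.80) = -1.48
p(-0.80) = -1.82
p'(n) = -exp(n)/(exp(n) - 1)^2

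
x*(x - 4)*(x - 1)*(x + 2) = x^4 - 3*x^3 - 6*x^2 + 8*x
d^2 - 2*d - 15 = (d - 5)*(d + 3)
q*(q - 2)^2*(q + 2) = q^4 - 2*q^3 - 4*q^2 + 8*q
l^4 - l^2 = l^2*(l - 1)*(l + 1)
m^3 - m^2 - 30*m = m*(m - 6)*(m + 5)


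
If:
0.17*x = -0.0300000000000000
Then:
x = -0.18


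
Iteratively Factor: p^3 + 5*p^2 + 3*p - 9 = (p + 3)*(p^2 + 2*p - 3) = (p - 1)*(p + 3)*(p + 3)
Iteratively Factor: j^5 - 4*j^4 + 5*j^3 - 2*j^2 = (j - 1)*(j^4 - 3*j^3 + 2*j^2) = (j - 2)*(j - 1)*(j^3 - j^2) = j*(j - 2)*(j - 1)*(j^2 - j) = j*(j - 2)*(j - 1)^2*(j)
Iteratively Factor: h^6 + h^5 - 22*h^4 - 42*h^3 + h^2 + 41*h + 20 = (h + 1)*(h^5 - 22*h^3 - 20*h^2 + 21*h + 20) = (h + 1)^2*(h^4 - h^3 - 21*h^2 + h + 20) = (h + 1)^2*(h + 4)*(h^3 - 5*h^2 - h + 5) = (h + 1)^3*(h + 4)*(h^2 - 6*h + 5) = (h - 1)*(h + 1)^3*(h + 4)*(h - 5)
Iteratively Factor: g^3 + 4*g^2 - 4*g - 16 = (g + 2)*(g^2 + 2*g - 8) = (g + 2)*(g + 4)*(g - 2)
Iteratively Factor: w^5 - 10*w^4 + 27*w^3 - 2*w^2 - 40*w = (w - 5)*(w^4 - 5*w^3 + 2*w^2 + 8*w) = (w - 5)*(w + 1)*(w^3 - 6*w^2 + 8*w) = (w - 5)*(w - 2)*(w + 1)*(w^2 - 4*w) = w*(w - 5)*(w - 2)*(w + 1)*(w - 4)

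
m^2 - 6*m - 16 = (m - 8)*(m + 2)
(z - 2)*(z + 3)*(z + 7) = z^3 + 8*z^2 + z - 42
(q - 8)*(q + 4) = q^2 - 4*q - 32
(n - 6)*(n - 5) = n^2 - 11*n + 30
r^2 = r^2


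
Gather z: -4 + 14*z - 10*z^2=-10*z^2 + 14*z - 4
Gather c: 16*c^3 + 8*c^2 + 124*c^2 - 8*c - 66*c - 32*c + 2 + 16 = 16*c^3 + 132*c^2 - 106*c + 18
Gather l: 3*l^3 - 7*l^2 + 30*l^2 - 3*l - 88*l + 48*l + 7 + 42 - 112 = 3*l^3 + 23*l^2 - 43*l - 63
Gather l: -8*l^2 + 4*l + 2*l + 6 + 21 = -8*l^2 + 6*l + 27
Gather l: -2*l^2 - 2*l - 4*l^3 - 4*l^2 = -4*l^3 - 6*l^2 - 2*l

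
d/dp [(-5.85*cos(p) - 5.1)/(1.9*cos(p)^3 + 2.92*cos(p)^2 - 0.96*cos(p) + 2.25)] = (-22.23*cos(p)^3 - 46.152*cos(p)^2 - 29.784*cos(p) + 18.0585)*sin(p)/(3.61*cos(p)^6 + 11.096*cos(p)^5 + 4.8784*cos(p)^4 + 2.9436*cos(p)^3 + 14.0616*cos(p)^2 - 4.32*cos(p) + 5.0625)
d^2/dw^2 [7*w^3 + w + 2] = 42*w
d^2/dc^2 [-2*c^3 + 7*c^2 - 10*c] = 14 - 12*c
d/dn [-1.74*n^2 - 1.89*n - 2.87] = -3.48*n - 1.89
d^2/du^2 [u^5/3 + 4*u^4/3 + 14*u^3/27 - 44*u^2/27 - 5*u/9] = 20*u^3/3 + 16*u^2 + 28*u/9 - 88/27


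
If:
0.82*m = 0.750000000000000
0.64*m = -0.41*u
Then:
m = 0.91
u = -1.43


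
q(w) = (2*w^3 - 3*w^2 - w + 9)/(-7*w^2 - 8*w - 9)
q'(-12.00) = -0.29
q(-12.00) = 4.20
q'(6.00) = -0.26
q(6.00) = -1.06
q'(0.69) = 0.55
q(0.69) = -0.42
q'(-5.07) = -0.31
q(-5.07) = 2.18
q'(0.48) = 0.74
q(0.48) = -0.56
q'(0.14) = 1.00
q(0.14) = -0.86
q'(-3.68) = -0.37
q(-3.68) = 1.72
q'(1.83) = -0.03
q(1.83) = -0.20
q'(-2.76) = -0.52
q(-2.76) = 1.32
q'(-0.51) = -0.38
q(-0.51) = -1.26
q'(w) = (14*w + 8)*(2*w^3 - 3*w^2 - w + 9)/(-7*w^2 - 8*w - 9)^2 + (6*w^2 - 6*w - 1)/(-7*w^2 - 8*w - 9)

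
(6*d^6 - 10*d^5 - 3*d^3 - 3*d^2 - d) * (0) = 0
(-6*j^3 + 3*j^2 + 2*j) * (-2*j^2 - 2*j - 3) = 12*j^5 + 6*j^4 + 8*j^3 - 13*j^2 - 6*j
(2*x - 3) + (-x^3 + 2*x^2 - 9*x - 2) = -x^3 + 2*x^2 - 7*x - 5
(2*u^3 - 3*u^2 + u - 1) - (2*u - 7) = 2*u^3 - 3*u^2 - u + 6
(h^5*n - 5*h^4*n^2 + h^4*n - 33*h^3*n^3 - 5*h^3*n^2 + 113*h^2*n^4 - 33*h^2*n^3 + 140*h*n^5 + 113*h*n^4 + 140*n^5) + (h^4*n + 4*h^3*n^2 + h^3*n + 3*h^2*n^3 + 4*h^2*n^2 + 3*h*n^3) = h^5*n - 5*h^4*n^2 + 2*h^4*n - 33*h^3*n^3 - h^3*n^2 + h^3*n + 113*h^2*n^4 - 30*h^2*n^3 + 4*h^2*n^2 + 140*h*n^5 + 113*h*n^4 + 3*h*n^3 + 140*n^5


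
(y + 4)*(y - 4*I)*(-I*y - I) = -I*y^3 - 4*y^2 - 5*I*y^2 - 20*y - 4*I*y - 16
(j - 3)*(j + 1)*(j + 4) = j^3 + 2*j^2 - 11*j - 12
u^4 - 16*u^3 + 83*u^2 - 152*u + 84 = (u - 7)*(u - 6)*(u - 2)*(u - 1)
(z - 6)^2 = z^2 - 12*z + 36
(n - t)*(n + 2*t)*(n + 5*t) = n^3 + 6*n^2*t + 3*n*t^2 - 10*t^3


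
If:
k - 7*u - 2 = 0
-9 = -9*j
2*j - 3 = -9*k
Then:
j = 1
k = 1/9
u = -17/63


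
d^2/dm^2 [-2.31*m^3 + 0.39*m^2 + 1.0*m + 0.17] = 0.78 - 13.86*m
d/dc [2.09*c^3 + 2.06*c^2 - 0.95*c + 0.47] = 6.27*c^2 + 4.12*c - 0.95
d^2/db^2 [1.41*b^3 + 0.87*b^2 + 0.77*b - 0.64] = 8.46*b + 1.74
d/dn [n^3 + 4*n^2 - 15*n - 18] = 3*n^2 + 8*n - 15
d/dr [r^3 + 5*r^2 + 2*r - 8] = 3*r^2 + 10*r + 2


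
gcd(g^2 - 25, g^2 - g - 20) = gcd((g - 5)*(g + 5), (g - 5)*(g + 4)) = g - 5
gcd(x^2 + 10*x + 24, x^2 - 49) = 1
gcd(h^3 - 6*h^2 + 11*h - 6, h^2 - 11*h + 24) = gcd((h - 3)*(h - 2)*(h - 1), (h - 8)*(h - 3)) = h - 3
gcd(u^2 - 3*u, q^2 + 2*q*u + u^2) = 1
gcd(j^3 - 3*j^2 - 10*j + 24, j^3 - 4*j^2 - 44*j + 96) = j - 2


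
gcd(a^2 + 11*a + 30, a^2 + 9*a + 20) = a + 5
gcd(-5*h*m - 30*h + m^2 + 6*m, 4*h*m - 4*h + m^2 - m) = 1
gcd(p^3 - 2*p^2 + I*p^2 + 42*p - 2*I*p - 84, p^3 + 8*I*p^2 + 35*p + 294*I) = p^2 + I*p + 42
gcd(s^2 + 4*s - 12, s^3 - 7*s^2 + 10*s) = s - 2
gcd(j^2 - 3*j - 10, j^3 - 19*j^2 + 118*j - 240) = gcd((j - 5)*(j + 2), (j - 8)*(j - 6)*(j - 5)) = j - 5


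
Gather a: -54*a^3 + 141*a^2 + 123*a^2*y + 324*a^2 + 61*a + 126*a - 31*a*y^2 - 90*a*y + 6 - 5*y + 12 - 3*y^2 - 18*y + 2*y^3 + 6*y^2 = -54*a^3 + a^2*(123*y + 465) + a*(-31*y^2 - 90*y + 187) + 2*y^3 + 3*y^2 - 23*y + 18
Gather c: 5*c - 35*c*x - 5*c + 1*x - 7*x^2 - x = -35*c*x - 7*x^2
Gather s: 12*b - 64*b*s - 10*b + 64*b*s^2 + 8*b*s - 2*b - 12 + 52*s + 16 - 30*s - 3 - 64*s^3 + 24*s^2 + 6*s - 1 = -64*s^3 + s^2*(64*b + 24) + s*(28 - 56*b)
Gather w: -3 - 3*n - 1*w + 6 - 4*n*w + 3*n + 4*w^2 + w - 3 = -4*n*w + 4*w^2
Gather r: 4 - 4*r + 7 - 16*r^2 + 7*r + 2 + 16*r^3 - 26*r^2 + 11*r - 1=16*r^3 - 42*r^2 + 14*r + 12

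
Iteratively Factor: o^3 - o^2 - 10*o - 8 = (o + 2)*(o^2 - 3*o - 4) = (o + 1)*(o + 2)*(o - 4)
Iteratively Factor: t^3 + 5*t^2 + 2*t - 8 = (t - 1)*(t^2 + 6*t + 8) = (t - 1)*(t + 4)*(t + 2)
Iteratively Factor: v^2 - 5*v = (v)*(v - 5)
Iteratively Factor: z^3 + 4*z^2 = (z)*(z^2 + 4*z) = z*(z + 4)*(z)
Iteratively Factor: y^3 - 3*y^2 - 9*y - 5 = (y + 1)*(y^2 - 4*y - 5) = (y - 5)*(y + 1)*(y + 1)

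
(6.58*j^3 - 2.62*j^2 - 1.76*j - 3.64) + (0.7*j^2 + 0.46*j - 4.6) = 6.58*j^3 - 1.92*j^2 - 1.3*j - 8.24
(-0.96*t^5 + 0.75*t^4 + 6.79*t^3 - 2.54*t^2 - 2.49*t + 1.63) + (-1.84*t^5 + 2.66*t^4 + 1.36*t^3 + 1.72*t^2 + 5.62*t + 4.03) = -2.8*t^5 + 3.41*t^4 + 8.15*t^3 - 0.82*t^2 + 3.13*t + 5.66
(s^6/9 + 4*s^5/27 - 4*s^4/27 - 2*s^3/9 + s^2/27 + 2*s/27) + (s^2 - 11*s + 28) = s^6/9 + 4*s^5/27 - 4*s^4/27 - 2*s^3/9 + 28*s^2/27 - 295*s/27 + 28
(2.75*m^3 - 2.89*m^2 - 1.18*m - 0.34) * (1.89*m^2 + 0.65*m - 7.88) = 5.1975*m^5 - 3.6746*m^4 - 25.7787*m^3 + 21.3636*m^2 + 9.0774*m + 2.6792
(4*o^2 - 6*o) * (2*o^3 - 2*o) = 8*o^5 - 12*o^4 - 8*o^3 + 12*o^2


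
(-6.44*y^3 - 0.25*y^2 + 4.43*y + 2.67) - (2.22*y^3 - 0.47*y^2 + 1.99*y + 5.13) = -8.66*y^3 + 0.22*y^2 + 2.44*y - 2.46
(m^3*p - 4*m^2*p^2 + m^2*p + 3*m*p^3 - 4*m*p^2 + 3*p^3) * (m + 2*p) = m^4*p - 2*m^3*p^2 + m^3*p - 5*m^2*p^3 - 2*m^2*p^2 + 6*m*p^4 - 5*m*p^3 + 6*p^4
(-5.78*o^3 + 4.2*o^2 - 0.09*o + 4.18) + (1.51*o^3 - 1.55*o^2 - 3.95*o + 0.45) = -4.27*o^3 + 2.65*o^2 - 4.04*o + 4.63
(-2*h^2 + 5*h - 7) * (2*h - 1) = -4*h^3 + 12*h^2 - 19*h + 7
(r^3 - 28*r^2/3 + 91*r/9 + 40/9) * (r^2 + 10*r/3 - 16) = r^5 - 6*r^4 - 37*r^3 + 5062*r^2/27 - 3968*r/27 - 640/9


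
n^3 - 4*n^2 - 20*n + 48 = (n - 6)*(n - 2)*(n + 4)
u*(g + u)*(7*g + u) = 7*g^2*u + 8*g*u^2 + u^3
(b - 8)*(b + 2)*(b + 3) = b^3 - 3*b^2 - 34*b - 48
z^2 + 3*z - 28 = (z - 4)*(z + 7)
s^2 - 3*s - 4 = (s - 4)*(s + 1)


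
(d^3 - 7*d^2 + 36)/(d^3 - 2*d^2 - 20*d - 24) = (d - 3)/(d + 2)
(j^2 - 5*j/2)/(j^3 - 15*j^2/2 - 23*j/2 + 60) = j/(j^2 - 5*j - 24)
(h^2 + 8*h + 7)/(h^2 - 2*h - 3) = (h + 7)/(h - 3)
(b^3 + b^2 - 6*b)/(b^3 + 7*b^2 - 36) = b/(b + 6)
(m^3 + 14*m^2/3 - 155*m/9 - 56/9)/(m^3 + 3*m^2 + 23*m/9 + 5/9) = (3*m^2 + 13*m - 56)/(3*m^2 + 8*m + 5)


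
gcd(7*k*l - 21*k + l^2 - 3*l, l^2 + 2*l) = 1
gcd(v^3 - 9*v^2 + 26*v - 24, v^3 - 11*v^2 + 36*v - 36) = v^2 - 5*v + 6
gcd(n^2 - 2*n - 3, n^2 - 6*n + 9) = n - 3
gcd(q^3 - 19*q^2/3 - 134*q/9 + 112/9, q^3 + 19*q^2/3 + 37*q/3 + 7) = q + 7/3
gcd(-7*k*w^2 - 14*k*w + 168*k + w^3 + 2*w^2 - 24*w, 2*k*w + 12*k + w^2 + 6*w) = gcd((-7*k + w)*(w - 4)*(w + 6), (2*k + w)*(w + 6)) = w + 6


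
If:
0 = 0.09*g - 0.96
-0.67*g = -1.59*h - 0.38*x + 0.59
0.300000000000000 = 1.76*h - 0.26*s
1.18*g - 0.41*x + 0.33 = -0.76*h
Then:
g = 10.67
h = -1.85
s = -13.65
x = 28.08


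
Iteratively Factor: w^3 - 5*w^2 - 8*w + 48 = (w - 4)*(w^2 - w - 12) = (w - 4)*(w + 3)*(w - 4)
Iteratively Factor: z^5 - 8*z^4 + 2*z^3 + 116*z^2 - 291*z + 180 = (z - 1)*(z^4 - 7*z^3 - 5*z^2 + 111*z - 180) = (z - 3)*(z - 1)*(z^3 - 4*z^2 - 17*z + 60) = (z - 3)^2*(z - 1)*(z^2 - z - 20) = (z - 3)^2*(z - 1)*(z + 4)*(z - 5)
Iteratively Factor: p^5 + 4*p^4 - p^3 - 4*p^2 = (p + 1)*(p^4 + 3*p^3 - 4*p^2) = (p - 1)*(p + 1)*(p^3 + 4*p^2) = p*(p - 1)*(p + 1)*(p^2 + 4*p) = p^2*(p - 1)*(p + 1)*(p + 4)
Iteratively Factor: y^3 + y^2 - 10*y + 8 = (y - 1)*(y^2 + 2*y - 8) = (y - 1)*(y + 4)*(y - 2)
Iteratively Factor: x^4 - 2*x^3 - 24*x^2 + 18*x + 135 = (x - 5)*(x^3 + 3*x^2 - 9*x - 27) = (x - 5)*(x - 3)*(x^2 + 6*x + 9) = (x - 5)*(x - 3)*(x + 3)*(x + 3)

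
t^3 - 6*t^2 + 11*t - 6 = (t - 3)*(t - 2)*(t - 1)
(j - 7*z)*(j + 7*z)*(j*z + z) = j^3*z + j^2*z - 49*j*z^3 - 49*z^3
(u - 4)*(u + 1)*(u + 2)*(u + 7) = u^4 + 6*u^3 - 17*u^2 - 78*u - 56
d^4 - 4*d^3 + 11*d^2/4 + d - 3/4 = (d - 3)*(d - 1)*(d - 1/2)*(d + 1/2)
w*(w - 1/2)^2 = w^3 - w^2 + w/4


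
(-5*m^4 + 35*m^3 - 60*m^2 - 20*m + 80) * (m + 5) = -5*m^5 + 10*m^4 + 115*m^3 - 320*m^2 - 20*m + 400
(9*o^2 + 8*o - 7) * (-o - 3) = -9*o^3 - 35*o^2 - 17*o + 21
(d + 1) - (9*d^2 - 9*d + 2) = -9*d^2 + 10*d - 1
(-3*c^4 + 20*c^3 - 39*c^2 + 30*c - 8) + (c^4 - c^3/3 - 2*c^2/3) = -2*c^4 + 59*c^3/3 - 119*c^2/3 + 30*c - 8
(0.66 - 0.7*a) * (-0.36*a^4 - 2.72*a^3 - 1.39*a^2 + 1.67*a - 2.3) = 0.252*a^5 + 1.6664*a^4 - 0.8222*a^3 - 2.0864*a^2 + 2.7122*a - 1.518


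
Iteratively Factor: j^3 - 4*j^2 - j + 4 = (j - 1)*(j^2 - 3*j - 4) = (j - 1)*(j + 1)*(j - 4)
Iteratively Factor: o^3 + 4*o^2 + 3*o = (o + 1)*(o^2 + 3*o) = (o + 1)*(o + 3)*(o)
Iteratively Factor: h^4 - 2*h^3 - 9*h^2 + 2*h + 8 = (h - 4)*(h^3 + 2*h^2 - h - 2) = (h - 4)*(h + 1)*(h^2 + h - 2) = (h - 4)*(h + 1)*(h + 2)*(h - 1)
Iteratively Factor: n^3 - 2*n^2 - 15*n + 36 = (n - 3)*(n^2 + n - 12) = (n - 3)^2*(n + 4)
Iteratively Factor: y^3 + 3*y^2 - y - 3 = (y + 3)*(y^2 - 1) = (y - 1)*(y + 3)*(y + 1)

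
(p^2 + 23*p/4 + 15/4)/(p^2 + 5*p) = (p + 3/4)/p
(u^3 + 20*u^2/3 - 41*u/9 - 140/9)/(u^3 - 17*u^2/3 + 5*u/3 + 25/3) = (3*u^2 + 25*u + 28)/(3*(u^2 - 4*u - 5))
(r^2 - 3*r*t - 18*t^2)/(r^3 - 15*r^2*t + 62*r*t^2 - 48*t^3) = (r + 3*t)/(r^2 - 9*r*t + 8*t^2)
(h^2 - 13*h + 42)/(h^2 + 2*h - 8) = (h^2 - 13*h + 42)/(h^2 + 2*h - 8)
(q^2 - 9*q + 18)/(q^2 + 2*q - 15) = (q - 6)/(q + 5)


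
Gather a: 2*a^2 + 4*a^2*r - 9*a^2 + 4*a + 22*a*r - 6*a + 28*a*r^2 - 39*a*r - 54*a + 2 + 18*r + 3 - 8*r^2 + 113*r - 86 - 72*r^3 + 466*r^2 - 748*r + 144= a^2*(4*r - 7) + a*(28*r^2 - 17*r - 56) - 72*r^3 + 458*r^2 - 617*r + 63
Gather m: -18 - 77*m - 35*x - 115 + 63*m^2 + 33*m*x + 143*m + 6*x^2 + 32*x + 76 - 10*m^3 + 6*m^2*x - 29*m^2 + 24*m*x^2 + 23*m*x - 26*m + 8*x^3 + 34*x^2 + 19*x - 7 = -10*m^3 + m^2*(6*x + 34) + m*(24*x^2 + 56*x + 40) + 8*x^3 + 40*x^2 + 16*x - 64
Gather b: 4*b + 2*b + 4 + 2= 6*b + 6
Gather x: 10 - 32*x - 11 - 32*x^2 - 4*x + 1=-32*x^2 - 36*x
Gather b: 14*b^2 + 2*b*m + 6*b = 14*b^2 + b*(2*m + 6)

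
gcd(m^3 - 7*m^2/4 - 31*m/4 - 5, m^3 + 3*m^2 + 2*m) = m + 1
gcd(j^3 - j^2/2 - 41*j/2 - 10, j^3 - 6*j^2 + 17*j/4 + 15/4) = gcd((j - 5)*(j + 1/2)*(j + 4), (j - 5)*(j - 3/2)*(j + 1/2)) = j^2 - 9*j/2 - 5/2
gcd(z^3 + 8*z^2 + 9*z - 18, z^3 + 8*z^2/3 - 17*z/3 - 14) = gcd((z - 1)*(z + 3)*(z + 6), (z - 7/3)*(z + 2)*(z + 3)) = z + 3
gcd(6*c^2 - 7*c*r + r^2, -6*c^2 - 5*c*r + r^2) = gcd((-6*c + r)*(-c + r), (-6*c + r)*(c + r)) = -6*c + r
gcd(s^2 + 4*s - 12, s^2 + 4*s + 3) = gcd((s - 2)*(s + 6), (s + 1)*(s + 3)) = 1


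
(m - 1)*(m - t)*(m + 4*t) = m^3 + 3*m^2*t - m^2 - 4*m*t^2 - 3*m*t + 4*t^2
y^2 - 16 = (y - 4)*(y + 4)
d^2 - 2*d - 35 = (d - 7)*(d + 5)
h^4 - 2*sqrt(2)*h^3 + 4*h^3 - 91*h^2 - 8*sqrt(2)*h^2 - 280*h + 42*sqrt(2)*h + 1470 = (h - 3)*(h + 7)*(h - 7*sqrt(2))*(h + 5*sqrt(2))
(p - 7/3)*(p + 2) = p^2 - p/3 - 14/3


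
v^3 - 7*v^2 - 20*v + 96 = (v - 8)*(v - 3)*(v + 4)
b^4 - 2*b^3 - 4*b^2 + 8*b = b*(b - 2)^2*(b + 2)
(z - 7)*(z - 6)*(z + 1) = z^3 - 12*z^2 + 29*z + 42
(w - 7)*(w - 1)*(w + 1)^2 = w^4 - 6*w^3 - 8*w^2 + 6*w + 7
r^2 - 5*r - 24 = (r - 8)*(r + 3)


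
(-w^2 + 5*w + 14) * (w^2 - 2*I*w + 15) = -w^4 + 5*w^3 + 2*I*w^3 - w^2 - 10*I*w^2 + 75*w - 28*I*w + 210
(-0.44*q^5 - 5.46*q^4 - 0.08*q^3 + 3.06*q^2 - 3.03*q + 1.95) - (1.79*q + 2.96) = -0.44*q^5 - 5.46*q^4 - 0.08*q^3 + 3.06*q^2 - 4.82*q - 1.01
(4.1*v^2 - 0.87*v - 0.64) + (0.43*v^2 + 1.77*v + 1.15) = 4.53*v^2 + 0.9*v + 0.51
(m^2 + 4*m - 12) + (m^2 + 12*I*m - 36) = 2*m^2 + 4*m + 12*I*m - 48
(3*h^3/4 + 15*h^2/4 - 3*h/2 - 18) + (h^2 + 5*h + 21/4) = 3*h^3/4 + 19*h^2/4 + 7*h/2 - 51/4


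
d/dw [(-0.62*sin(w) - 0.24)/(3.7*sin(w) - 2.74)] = 2.5868*cos(w)/(3.7*sin(w) - 2.74)^2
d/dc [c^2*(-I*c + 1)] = c*(-3*I*c + 2)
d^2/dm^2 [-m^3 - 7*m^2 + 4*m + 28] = -6*m - 14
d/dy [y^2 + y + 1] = 2*y + 1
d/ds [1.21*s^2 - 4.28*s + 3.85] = 2.42*s - 4.28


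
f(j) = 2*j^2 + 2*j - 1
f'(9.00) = 38.00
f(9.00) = 179.00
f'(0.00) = 2.00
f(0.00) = -1.00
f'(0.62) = 4.48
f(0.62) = 1.01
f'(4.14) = 18.56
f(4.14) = 41.56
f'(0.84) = 5.36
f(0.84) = 2.09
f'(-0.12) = 1.52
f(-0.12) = -1.21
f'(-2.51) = -8.04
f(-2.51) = 6.58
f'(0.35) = 3.40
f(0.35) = -0.06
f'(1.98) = 9.92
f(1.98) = 10.80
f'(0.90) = 5.60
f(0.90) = 2.42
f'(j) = 4*j + 2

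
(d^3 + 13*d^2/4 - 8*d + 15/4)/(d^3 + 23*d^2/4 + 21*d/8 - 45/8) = 2*(d - 1)/(2*d + 3)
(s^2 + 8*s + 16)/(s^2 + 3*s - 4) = (s + 4)/(s - 1)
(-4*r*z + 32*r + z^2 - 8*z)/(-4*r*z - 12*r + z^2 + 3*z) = (z - 8)/(z + 3)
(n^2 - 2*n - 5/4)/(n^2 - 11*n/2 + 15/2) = (n + 1/2)/(n - 3)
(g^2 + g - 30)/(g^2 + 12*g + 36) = (g - 5)/(g + 6)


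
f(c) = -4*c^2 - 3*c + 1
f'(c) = -8*c - 3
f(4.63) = -98.64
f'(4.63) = -40.04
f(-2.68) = -19.69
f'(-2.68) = 18.44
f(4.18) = -81.43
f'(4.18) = -36.44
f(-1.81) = -6.67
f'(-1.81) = 11.48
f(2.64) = -34.80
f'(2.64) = -24.12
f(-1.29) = -1.79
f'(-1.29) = 7.32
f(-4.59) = -69.50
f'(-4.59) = 33.72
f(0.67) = -2.81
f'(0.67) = -8.36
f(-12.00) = -539.00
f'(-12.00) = 93.00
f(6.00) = -161.00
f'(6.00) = -51.00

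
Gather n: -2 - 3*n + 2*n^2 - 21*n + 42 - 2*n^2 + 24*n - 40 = 0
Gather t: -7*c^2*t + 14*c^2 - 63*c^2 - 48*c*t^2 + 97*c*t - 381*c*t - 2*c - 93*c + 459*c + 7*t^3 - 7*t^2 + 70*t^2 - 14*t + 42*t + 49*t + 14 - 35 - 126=-49*c^2 + 364*c + 7*t^3 + t^2*(63 - 48*c) + t*(-7*c^2 - 284*c + 77) - 147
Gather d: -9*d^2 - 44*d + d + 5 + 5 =-9*d^2 - 43*d + 10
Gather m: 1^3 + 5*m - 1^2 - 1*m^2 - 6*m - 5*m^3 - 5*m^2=-5*m^3 - 6*m^2 - m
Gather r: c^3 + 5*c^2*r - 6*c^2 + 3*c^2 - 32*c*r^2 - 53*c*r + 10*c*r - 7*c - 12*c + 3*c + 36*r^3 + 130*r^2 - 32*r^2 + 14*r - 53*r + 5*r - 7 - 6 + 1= c^3 - 3*c^2 - 16*c + 36*r^3 + r^2*(98 - 32*c) + r*(5*c^2 - 43*c - 34) - 12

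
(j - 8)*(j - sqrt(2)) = j^2 - 8*j - sqrt(2)*j + 8*sqrt(2)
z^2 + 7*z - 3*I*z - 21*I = (z + 7)*(z - 3*I)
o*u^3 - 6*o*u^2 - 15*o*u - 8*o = (u - 8)*(u + 1)*(o*u + o)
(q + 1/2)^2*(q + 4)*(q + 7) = q^4 + 12*q^3 + 157*q^2/4 + 123*q/4 + 7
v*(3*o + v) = 3*o*v + v^2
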